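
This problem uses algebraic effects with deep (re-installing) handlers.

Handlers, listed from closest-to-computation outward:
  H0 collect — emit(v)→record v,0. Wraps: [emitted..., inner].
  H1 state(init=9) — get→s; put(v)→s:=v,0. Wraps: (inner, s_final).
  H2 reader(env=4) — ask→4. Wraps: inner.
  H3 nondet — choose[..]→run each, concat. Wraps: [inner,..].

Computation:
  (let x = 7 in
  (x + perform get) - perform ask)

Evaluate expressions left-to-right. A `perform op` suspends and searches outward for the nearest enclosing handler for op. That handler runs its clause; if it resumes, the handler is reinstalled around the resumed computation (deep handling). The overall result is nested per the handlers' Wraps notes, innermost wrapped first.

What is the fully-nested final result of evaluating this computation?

Step-by-step:
get @ H1 ⇒ 9
ask @ H2 ⇒ 4
H0 returns [12]
H1 returns ([12], 9)
H2 returns ([12], 9)
H3 returns [([12], 9)]
= [([12], 9)]

Answer: [([12], 9)]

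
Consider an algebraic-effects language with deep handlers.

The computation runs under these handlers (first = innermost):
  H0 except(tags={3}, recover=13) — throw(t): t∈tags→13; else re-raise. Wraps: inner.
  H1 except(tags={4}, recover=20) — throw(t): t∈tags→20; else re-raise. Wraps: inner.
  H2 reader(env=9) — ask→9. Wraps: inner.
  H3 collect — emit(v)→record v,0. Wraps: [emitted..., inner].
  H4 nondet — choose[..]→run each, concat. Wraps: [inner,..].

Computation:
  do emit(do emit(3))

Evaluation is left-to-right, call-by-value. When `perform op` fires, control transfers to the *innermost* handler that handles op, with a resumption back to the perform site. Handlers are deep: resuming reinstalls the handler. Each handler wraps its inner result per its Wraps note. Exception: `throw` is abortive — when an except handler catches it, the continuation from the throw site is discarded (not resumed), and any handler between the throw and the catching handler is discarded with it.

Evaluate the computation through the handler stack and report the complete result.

Answer: [[3, 0, 0]]

Step-by-step:
emit(3) @ H3 ⇒ out+=3
emit(0) @ H3 ⇒ out+=0
H0 returns 0
H1 returns 0
H2 returns 0
H3 returns [3, 0, 0]
H4 returns [[3, 0, 0]]
= [[3, 0, 0]]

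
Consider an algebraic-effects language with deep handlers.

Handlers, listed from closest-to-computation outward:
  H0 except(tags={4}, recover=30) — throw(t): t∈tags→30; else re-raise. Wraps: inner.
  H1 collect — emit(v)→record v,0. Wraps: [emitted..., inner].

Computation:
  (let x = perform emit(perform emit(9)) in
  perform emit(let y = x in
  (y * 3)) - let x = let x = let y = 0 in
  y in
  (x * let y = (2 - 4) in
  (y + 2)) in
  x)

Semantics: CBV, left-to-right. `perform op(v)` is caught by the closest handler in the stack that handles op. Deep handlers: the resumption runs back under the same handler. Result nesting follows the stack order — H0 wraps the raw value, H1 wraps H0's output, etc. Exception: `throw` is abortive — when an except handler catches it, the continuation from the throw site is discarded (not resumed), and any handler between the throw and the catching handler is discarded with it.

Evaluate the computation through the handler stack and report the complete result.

Step-by-step:
emit(9) @ H1 ⇒ out+=9
emit(0) @ H1 ⇒ out+=0
emit(0) @ H1 ⇒ out+=0
H0 returns 0
H1 returns [9, 0, 0, 0]
= [9, 0, 0, 0]

Answer: [9, 0, 0, 0]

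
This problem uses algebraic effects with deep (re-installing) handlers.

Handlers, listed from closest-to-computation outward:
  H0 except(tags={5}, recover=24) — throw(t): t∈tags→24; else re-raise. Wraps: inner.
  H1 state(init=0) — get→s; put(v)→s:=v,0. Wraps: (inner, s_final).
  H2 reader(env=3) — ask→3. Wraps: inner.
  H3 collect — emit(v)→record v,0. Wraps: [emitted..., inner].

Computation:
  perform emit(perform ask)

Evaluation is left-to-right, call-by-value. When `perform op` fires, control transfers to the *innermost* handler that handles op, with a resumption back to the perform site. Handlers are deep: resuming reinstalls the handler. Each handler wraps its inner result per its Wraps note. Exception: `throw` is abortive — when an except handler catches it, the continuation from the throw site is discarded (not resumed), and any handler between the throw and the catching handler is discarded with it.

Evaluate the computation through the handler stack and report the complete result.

Answer: [3, (0, 0)]

Step-by-step:
ask @ H2 ⇒ 3
emit(3) @ H3 ⇒ out+=3
H0 returns 0
H1 returns (0, 0)
H2 returns (0, 0)
H3 returns [3, (0, 0)]
= [3, (0, 0)]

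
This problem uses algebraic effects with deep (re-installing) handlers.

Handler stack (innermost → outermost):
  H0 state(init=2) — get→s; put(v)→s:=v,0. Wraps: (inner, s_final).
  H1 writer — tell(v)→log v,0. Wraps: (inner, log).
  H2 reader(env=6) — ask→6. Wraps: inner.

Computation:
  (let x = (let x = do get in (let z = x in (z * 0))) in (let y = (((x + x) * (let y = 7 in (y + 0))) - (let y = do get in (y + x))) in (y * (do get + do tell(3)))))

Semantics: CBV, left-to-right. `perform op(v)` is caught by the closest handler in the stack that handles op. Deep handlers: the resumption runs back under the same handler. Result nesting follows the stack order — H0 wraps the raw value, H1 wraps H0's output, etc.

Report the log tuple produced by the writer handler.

Step-by-step:
get @ H0 ⇒ 2
get @ H0 ⇒ 2
get @ H0 ⇒ 2
tell(3) @ H1 ⇒ log+=3
H0 returns (-4, 2)
H1 returns ((-4, 2), (3))
H2 returns ((-4, 2), (3))
= ((-4, 2), (3))

Answer: (3)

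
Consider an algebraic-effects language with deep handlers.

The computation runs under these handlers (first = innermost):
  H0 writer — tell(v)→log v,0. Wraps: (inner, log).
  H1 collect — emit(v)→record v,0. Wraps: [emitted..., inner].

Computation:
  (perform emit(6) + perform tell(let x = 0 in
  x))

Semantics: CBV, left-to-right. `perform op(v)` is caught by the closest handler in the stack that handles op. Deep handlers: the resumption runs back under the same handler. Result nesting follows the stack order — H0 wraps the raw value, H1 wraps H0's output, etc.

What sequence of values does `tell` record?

Answer: (0)

Working:
emit(6) @ H1 ⇒ out+=6
tell(0) @ H0 ⇒ log+=0
H0 returns (0, (0))
H1 returns [6, (0, (0))]
= [6, (0, (0))]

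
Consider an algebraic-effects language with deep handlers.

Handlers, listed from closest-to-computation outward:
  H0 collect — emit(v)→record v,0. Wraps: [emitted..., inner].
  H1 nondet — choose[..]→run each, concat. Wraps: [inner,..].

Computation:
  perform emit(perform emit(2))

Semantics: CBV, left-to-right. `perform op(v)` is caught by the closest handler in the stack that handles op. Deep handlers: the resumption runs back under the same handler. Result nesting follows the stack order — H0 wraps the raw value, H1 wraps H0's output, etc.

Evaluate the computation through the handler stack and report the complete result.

Working:
emit(2) @ H0 ⇒ out+=2
emit(0) @ H0 ⇒ out+=0
H0 returns [2, 0, 0]
H1 returns [[2, 0, 0]]
= [[2, 0, 0]]

Answer: [[2, 0, 0]]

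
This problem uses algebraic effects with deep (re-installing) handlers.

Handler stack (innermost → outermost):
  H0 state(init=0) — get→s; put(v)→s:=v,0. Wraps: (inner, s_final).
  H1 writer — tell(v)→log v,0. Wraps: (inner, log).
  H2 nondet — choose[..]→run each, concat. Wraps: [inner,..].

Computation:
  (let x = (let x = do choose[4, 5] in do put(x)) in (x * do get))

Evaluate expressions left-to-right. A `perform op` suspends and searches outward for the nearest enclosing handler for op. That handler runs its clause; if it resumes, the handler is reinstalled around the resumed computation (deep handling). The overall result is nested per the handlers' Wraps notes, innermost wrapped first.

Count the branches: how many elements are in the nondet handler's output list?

Step-by-step:
choose[4, 5] @ H2
  branch[0] choose=4:
    put(4) @ H0 ⇒ s:=4
    get @ H0 ⇒ 4
    H0 returns (0, 4)
    H1 returns ((0, 4), ())
    H2 returns [((0, 4), ())]
  branch[1] choose=5:
    put(5) @ H0 ⇒ s:=5
    get @ H0 ⇒ 5
    H0 returns (0, 5)
    H1 returns ((0, 5), ())
    H2 returns [((0, 5), ())]
= [((0, 4), ()), ((0, 5), ())]

Answer: 2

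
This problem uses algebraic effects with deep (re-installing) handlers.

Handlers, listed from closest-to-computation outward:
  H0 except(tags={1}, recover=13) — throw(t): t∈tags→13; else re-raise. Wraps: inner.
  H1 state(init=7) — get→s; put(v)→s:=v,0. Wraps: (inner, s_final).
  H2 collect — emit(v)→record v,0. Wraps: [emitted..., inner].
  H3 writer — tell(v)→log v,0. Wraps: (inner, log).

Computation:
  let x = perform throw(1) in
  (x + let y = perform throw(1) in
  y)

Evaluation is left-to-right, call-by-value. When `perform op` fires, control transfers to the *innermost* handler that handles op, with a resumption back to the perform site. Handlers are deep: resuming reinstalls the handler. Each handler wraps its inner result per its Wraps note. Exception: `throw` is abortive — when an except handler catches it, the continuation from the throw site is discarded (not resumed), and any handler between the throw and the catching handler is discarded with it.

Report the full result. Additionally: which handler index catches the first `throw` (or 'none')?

Working:
throw(1) @ H0 caught ⇒ 13
H1 returns (13, 7)
H2 returns [(13, 7)]
H3 returns ([(13, 7)], ())
= ([(13, 7)], ())

Answer: ([(13, 7)], ()) ; first throw caught by: H0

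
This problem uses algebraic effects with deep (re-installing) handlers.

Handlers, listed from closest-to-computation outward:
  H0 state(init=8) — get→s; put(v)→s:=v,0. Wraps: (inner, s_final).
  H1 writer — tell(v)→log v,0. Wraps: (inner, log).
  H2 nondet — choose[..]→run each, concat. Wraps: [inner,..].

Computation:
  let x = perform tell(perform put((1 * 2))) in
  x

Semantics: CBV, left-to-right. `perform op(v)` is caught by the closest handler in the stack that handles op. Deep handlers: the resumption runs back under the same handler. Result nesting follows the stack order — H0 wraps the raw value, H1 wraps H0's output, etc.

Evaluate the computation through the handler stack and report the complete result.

Step-by-step:
put(2) @ H0 ⇒ s:=2
tell(0) @ H1 ⇒ log+=0
H0 returns (0, 2)
H1 returns ((0, 2), (0))
H2 returns [((0, 2), (0))]
= [((0, 2), (0))]

Answer: [((0, 2), (0))]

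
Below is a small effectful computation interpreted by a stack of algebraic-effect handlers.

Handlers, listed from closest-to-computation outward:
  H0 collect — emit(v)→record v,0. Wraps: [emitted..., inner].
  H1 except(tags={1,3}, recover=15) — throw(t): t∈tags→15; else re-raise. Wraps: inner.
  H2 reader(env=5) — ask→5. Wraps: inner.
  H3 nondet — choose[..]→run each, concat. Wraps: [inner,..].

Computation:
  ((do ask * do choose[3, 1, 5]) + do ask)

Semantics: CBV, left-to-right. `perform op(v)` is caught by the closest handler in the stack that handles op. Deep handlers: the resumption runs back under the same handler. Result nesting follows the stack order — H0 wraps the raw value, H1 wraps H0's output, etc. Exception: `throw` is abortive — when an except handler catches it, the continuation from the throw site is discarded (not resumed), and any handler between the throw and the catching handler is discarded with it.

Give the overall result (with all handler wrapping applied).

Working:
ask @ H2 ⇒ 5
choose[3, 1, 5] @ H3
  branch[0] choose=3:
    ask @ H2 ⇒ 5
    H0 returns [20]
    H1 returns [20]
    H2 returns [20]
    H3 returns [[20]]
  branch[1] choose=1:
    ask @ H2 ⇒ 5
    H0 returns [10]
    H1 returns [10]
    H2 returns [10]
    H3 returns [[10]]
  branch[2] choose=5:
    ask @ H2 ⇒ 5
    H0 returns [30]
    H1 returns [30]
    H2 returns [30]
    H3 returns [[30]]
= [[20], [10], [30]]

Answer: [[20], [10], [30]]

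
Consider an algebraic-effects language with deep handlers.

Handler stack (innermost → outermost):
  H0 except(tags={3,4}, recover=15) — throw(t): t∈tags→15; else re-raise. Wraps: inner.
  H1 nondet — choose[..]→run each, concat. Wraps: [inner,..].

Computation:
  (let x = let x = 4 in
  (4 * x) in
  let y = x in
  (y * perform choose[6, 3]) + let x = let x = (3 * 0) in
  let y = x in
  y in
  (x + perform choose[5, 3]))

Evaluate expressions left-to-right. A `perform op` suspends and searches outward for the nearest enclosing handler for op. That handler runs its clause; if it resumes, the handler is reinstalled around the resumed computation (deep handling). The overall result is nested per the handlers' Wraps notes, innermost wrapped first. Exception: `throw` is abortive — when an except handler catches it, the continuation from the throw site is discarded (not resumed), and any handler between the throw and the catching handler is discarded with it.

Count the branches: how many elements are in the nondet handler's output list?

Answer: 4

Evaluation trace:
choose[6, 3] @ H1
  branch[0] choose=6:
    choose[5, 3] @ H1
      branch[0] choose=5:
        H0 returns 101
        H1 returns [101]
      branch[1] choose=3:
        H0 returns 99
        H1 returns [99]
  branch[1] choose=3:
    choose[5, 3] @ H1
      branch[0] choose=5:
        H0 returns 53
        H1 returns [53]
      branch[1] choose=3:
        H0 returns 51
        H1 returns [51]
= [101, 99, 53, 51]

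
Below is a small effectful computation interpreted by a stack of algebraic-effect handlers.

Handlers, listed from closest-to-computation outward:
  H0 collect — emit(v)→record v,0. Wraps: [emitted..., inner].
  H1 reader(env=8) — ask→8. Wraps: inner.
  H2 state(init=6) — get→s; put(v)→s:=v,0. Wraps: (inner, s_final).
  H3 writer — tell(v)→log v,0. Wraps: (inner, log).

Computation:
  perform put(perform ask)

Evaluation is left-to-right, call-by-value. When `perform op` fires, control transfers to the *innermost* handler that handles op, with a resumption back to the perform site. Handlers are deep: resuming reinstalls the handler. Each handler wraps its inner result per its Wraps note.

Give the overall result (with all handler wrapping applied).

Step-by-step:
ask @ H1 ⇒ 8
put(8) @ H2 ⇒ s:=8
H0 returns [0]
H1 returns [0]
H2 returns ([0], 8)
H3 returns (([0], 8), ())
= (([0], 8), ())

Answer: (([0], 8), ())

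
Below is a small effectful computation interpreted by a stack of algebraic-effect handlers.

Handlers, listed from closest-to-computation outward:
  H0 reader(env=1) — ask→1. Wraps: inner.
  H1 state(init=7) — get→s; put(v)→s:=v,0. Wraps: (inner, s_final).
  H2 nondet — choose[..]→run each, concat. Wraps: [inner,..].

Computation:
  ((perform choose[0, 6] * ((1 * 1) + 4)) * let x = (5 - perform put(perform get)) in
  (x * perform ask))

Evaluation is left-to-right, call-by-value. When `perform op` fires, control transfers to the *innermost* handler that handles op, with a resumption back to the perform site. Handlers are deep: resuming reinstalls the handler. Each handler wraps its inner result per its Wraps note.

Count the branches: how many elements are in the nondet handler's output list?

Step-by-step:
choose[0, 6] @ H2
  branch[0] choose=0:
    get @ H1 ⇒ 7
    put(7) @ H1 ⇒ s:=7
    ask @ H0 ⇒ 1
    H0 returns 0
    H1 returns (0, 7)
    H2 returns [(0, 7)]
  branch[1] choose=6:
    get @ H1 ⇒ 7
    put(7) @ H1 ⇒ s:=7
    ask @ H0 ⇒ 1
    H0 returns 150
    H1 returns (150, 7)
    H2 returns [(150, 7)]
= [(0, 7), (150, 7)]

Answer: 2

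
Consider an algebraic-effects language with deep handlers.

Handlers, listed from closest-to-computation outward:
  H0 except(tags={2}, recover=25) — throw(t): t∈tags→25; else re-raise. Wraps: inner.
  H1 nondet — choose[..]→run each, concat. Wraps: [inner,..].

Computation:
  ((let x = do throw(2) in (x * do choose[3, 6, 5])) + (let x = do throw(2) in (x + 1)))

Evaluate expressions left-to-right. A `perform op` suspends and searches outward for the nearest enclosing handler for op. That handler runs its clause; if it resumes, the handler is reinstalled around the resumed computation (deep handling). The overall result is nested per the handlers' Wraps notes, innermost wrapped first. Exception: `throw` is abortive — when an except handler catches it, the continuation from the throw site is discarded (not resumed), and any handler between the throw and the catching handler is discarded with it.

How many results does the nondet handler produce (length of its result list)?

Step-by-step:
throw(2) @ H0 caught ⇒ 25
H1 returns [25]
= [25]

Answer: 1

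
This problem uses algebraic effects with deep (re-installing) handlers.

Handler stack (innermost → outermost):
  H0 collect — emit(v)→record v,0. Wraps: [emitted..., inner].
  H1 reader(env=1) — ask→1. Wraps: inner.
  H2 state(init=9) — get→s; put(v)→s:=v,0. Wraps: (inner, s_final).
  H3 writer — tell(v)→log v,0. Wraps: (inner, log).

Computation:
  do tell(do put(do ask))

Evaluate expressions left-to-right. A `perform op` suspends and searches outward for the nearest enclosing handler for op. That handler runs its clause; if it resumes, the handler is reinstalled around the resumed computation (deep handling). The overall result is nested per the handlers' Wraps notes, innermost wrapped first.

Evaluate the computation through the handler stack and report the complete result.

Answer: (([0], 1), (0))

Working:
ask @ H1 ⇒ 1
put(1) @ H2 ⇒ s:=1
tell(0) @ H3 ⇒ log+=0
H0 returns [0]
H1 returns [0]
H2 returns ([0], 1)
H3 returns (([0], 1), (0))
= (([0], 1), (0))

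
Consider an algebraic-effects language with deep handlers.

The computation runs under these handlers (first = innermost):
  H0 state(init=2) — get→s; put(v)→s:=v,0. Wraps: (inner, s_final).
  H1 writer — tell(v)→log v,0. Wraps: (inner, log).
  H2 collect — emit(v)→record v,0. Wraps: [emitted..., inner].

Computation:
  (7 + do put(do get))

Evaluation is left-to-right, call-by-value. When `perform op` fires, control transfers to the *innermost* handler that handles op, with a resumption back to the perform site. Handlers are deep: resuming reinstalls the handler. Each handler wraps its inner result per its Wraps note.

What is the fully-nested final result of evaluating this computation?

Evaluation trace:
get @ H0 ⇒ 2
put(2) @ H0 ⇒ s:=2
H0 returns (7, 2)
H1 returns ((7, 2), ())
H2 returns [((7, 2), ())]
= [((7, 2), ())]

Answer: [((7, 2), ())]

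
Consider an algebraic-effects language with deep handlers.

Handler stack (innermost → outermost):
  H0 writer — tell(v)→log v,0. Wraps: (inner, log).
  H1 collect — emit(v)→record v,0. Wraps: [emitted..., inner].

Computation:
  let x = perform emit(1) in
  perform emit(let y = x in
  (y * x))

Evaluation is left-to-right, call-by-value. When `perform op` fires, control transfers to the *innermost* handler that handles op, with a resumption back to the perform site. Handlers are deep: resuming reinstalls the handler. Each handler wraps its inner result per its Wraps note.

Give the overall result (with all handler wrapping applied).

Evaluation trace:
emit(1) @ H1 ⇒ out+=1
emit(0) @ H1 ⇒ out+=0
H0 returns (0, ())
H1 returns [1, 0, (0, ())]
= [1, 0, (0, ())]

Answer: [1, 0, (0, ())]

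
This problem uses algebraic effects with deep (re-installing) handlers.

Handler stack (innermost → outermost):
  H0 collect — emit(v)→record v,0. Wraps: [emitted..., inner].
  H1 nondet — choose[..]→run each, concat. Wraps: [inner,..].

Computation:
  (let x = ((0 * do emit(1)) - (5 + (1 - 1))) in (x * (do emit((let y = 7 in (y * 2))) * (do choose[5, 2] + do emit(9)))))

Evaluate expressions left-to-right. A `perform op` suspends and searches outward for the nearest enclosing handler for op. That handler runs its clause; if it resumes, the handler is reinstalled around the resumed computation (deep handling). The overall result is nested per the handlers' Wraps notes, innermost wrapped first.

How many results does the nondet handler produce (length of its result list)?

Evaluation trace:
emit(1) @ H0 ⇒ out+=1
emit(14) @ H0 ⇒ out+=14
choose[5, 2] @ H1
  branch[0] choose=5:
    emit(9) @ H0 ⇒ out+=9
    H0 returns [1, 14, 9, 0]
    H1 returns [[1, 14, 9, 0]]
  branch[1] choose=2:
    emit(9) @ H0 ⇒ out+=9
    H0 returns [1, 14, 9, 0]
    H1 returns [[1, 14, 9, 0]]
= [[1, 14, 9, 0], [1, 14, 9, 0]]

Answer: 2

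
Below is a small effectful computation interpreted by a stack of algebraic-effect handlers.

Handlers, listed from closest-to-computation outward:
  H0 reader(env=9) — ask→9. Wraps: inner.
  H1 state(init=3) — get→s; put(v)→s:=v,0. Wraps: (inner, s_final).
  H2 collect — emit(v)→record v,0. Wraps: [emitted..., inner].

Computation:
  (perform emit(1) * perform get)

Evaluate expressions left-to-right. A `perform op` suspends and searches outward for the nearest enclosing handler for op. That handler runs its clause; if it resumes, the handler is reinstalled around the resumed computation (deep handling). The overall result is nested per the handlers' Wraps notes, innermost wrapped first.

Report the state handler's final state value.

Answer: 3

Working:
emit(1) @ H2 ⇒ out+=1
get @ H1 ⇒ 3
H0 returns 0
H1 returns (0, 3)
H2 returns [1, (0, 3)]
= [1, (0, 3)]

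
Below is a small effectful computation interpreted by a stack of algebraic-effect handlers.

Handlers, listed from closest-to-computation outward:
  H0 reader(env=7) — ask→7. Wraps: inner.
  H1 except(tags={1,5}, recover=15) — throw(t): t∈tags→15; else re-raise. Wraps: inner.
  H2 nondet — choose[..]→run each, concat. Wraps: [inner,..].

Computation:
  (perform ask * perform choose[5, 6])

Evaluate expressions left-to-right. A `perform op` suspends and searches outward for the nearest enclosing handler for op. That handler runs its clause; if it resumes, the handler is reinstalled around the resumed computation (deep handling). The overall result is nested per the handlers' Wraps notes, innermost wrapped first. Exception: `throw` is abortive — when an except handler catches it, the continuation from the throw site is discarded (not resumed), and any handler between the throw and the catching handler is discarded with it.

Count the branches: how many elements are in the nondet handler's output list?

Working:
ask @ H0 ⇒ 7
choose[5, 6] @ H2
  branch[0] choose=5:
    H0 returns 35
    H1 returns 35
    H2 returns [35]
  branch[1] choose=6:
    H0 returns 42
    H1 returns 42
    H2 returns [42]
= [35, 42]

Answer: 2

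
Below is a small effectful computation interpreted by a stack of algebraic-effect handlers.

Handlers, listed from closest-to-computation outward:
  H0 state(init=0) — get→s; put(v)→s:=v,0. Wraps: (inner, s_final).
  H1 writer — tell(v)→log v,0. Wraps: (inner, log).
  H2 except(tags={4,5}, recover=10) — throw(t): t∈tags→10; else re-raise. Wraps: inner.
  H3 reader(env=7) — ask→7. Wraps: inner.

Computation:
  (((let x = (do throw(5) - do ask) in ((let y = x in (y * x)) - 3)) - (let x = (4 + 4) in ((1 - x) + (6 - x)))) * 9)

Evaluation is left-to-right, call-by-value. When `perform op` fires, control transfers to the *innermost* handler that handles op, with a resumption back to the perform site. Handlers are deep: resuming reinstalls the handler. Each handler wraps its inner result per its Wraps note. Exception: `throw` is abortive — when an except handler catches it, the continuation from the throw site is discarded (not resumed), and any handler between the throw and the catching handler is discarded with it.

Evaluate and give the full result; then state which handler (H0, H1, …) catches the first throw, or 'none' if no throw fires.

Working:
throw(5) @ H2 caught ⇒ 10
H3 returns 10
= 10

Answer: 10 ; first throw caught by: H2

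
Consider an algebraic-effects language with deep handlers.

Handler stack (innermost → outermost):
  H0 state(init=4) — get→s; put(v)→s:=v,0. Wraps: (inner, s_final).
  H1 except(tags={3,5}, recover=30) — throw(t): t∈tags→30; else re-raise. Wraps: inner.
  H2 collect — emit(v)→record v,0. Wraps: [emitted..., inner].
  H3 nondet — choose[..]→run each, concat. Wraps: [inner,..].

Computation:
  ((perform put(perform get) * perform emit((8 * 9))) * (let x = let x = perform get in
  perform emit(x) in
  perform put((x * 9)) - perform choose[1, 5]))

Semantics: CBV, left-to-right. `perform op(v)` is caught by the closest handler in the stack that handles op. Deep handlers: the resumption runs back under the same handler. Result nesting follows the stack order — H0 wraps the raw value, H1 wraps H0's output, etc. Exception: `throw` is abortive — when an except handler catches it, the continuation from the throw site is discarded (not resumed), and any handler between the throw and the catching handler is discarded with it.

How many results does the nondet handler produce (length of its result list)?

Step-by-step:
get @ H0 ⇒ 4
put(4) @ H0 ⇒ s:=4
emit(72) @ H2 ⇒ out+=72
get @ H0 ⇒ 4
emit(4) @ H2 ⇒ out+=4
put(0) @ H0 ⇒ s:=0
choose[1, 5] @ H3
  branch[0] choose=1:
    H0 returns (0, 0)
    H1 returns (0, 0)
    H2 returns [72, 4, (0, 0)]
    H3 returns [[72, 4, (0, 0)]]
  branch[1] choose=5:
    H0 returns (0, 0)
    H1 returns (0, 0)
    H2 returns [72, 4, (0, 0)]
    H3 returns [[72, 4, (0, 0)]]
= [[72, 4, (0, 0)], [72, 4, (0, 0)]]

Answer: 2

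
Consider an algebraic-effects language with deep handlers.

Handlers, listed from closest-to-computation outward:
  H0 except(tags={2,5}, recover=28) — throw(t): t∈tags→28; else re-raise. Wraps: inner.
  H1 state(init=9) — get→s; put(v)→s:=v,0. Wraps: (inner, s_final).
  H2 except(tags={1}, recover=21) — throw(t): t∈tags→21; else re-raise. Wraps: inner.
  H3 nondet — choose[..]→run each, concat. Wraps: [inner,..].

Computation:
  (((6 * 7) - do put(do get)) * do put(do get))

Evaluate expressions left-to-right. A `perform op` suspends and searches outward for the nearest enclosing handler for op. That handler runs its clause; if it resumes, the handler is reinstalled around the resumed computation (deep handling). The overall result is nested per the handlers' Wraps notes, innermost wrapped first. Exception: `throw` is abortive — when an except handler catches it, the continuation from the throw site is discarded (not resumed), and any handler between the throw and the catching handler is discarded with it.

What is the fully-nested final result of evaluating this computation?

Step-by-step:
get @ H1 ⇒ 9
put(9) @ H1 ⇒ s:=9
get @ H1 ⇒ 9
put(9) @ H1 ⇒ s:=9
H0 returns 0
H1 returns (0, 9)
H2 returns (0, 9)
H3 returns [(0, 9)]
= [(0, 9)]

Answer: [(0, 9)]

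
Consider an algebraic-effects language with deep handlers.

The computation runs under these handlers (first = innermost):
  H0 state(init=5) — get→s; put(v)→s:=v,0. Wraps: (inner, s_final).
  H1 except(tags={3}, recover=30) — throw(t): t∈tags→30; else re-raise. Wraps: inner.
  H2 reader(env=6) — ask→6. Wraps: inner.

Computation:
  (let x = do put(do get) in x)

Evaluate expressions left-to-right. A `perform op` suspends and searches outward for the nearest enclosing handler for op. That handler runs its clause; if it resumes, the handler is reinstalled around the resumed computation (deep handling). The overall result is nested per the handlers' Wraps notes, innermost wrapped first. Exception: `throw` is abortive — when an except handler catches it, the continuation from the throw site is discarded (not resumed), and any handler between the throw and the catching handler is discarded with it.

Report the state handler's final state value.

Answer: 5

Step-by-step:
get @ H0 ⇒ 5
put(5) @ H0 ⇒ s:=5
H0 returns (0, 5)
H1 returns (0, 5)
H2 returns (0, 5)
= (0, 5)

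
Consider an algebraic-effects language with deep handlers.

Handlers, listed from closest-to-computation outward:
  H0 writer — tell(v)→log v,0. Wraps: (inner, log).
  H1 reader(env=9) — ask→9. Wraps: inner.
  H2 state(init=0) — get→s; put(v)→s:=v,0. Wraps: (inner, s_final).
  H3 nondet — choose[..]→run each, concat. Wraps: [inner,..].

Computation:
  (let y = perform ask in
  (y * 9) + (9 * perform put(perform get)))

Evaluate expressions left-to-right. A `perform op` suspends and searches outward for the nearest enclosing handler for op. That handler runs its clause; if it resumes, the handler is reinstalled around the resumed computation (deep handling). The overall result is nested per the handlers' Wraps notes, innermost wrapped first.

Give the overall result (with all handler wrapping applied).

Answer: [((81, ()), 0)]

Evaluation trace:
ask @ H1 ⇒ 9
get @ H2 ⇒ 0
put(0) @ H2 ⇒ s:=0
H0 returns (81, ())
H1 returns (81, ())
H2 returns ((81, ()), 0)
H3 returns [((81, ()), 0)]
= [((81, ()), 0)]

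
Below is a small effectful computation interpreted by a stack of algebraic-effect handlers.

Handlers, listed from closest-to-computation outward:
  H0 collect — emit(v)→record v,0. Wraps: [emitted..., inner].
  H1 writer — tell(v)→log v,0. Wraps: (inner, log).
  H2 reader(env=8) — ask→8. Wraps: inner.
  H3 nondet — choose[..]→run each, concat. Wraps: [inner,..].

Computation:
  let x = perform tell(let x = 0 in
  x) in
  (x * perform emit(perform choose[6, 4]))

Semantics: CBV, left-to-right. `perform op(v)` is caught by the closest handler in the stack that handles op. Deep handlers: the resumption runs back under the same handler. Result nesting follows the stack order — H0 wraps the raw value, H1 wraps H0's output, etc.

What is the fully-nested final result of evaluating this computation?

Answer: [([6, 0], (0)), ([4, 0], (0))]

Evaluation trace:
tell(0) @ H1 ⇒ log+=0
choose[6, 4] @ H3
  branch[0] choose=6:
    emit(6) @ H0 ⇒ out+=6
    H0 returns [6, 0]
    H1 returns ([6, 0], (0))
    H2 returns ([6, 0], (0))
    H3 returns [([6, 0], (0))]
  branch[1] choose=4:
    emit(4) @ H0 ⇒ out+=4
    H0 returns [4, 0]
    H1 returns ([4, 0], (0))
    H2 returns ([4, 0], (0))
    H3 returns [([4, 0], (0))]
= [([6, 0], (0)), ([4, 0], (0))]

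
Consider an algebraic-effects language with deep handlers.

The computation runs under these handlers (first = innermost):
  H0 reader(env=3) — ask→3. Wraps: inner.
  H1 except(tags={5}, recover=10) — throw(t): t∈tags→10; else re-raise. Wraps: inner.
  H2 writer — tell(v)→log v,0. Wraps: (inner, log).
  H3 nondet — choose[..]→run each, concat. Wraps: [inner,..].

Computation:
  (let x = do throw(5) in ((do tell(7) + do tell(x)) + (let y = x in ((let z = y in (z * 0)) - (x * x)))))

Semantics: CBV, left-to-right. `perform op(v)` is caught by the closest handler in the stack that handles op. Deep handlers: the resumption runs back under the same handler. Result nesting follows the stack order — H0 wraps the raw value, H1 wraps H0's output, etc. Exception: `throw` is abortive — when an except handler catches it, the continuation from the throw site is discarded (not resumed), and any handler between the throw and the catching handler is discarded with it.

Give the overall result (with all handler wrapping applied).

Working:
throw(5) @ H1 caught ⇒ 10
H2 returns (10, ())
H3 returns [(10, ())]
= [(10, ())]

Answer: [(10, ())]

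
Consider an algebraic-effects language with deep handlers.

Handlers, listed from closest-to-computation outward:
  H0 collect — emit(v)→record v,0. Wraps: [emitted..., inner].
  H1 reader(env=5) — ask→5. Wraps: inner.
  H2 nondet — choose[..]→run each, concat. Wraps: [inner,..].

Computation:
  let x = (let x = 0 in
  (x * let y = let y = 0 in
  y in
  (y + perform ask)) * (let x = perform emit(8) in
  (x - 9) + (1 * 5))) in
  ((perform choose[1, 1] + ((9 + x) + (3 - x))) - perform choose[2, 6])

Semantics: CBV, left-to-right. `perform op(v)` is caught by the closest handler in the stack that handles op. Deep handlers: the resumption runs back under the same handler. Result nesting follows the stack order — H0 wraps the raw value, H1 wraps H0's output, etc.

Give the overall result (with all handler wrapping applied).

Answer: [[8, 11], [8, 7], [8, 11], [8, 7]]

Working:
ask @ H1 ⇒ 5
emit(8) @ H0 ⇒ out+=8
choose[1, 1] @ H2
  branch[0] choose=1:
    choose[2, 6] @ H2
      branch[0] choose=2:
        H0 returns [8, 11]
        H1 returns [8, 11]
        H2 returns [[8, 11]]
      branch[1] choose=6:
        H0 returns [8, 7]
        H1 returns [8, 7]
        H2 returns [[8, 7]]
  branch[1] choose=1:
    choose[2, 6] @ H2
      branch[0] choose=2:
        H0 returns [8, 11]
        H1 returns [8, 11]
        H2 returns [[8, 11]]
      branch[1] choose=6:
        H0 returns [8, 7]
        H1 returns [8, 7]
        H2 returns [[8, 7]]
= [[8, 11], [8, 7], [8, 11], [8, 7]]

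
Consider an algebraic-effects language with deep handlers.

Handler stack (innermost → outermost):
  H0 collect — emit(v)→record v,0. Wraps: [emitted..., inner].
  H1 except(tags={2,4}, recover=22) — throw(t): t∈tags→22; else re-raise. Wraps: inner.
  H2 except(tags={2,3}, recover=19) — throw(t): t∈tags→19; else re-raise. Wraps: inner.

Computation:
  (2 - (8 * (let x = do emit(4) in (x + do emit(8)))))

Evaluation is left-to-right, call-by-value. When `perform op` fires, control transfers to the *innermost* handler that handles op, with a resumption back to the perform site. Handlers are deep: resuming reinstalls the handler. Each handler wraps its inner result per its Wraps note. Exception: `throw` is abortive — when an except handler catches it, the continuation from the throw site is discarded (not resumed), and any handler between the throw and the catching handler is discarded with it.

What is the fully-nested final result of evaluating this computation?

Answer: [4, 8, 2]

Evaluation trace:
emit(4) @ H0 ⇒ out+=4
emit(8) @ H0 ⇒ out+=8
H0 returns [4, 8, 2]
H1 returns [4, 8, 2]
H2 returns [4, 8, 2]
= [4, 8, 2]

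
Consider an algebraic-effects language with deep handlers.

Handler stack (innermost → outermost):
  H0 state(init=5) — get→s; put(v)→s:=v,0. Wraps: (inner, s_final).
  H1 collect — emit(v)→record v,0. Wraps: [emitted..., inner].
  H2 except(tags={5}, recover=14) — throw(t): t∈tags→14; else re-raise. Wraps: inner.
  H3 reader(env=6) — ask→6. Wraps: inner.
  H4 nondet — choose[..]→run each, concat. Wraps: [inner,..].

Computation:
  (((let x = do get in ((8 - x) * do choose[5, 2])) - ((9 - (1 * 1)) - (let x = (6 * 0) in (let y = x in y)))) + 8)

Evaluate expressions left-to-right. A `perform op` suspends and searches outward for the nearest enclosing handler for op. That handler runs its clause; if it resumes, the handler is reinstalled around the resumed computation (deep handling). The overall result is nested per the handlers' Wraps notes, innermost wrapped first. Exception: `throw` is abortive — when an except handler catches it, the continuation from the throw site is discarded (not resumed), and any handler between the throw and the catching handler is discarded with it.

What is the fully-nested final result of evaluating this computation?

Evaluation trace:
get @ H0 ⇒ 5
choose[5, 2] @ H4
  branch[0] choose=5:
    H0 returns (15, 5)
    H1 returns [(15, 5)]
    H2 returns [(15, 5)]
    H3 returns [(15, 5)]
    H4 returns [[(15, 5)]]
  branch[1] choose=2:
    H0 returns (6, 5)
    H1 returns [(6, 5)]
    H2 returns [(6, 5)]
    H3 returns [(6, 5)]
    H4 returns [[(6, 5)]]
= [[(15, 5)], [(6, 5)]]

Answer: [[(15, 5)], [(6, 5)]]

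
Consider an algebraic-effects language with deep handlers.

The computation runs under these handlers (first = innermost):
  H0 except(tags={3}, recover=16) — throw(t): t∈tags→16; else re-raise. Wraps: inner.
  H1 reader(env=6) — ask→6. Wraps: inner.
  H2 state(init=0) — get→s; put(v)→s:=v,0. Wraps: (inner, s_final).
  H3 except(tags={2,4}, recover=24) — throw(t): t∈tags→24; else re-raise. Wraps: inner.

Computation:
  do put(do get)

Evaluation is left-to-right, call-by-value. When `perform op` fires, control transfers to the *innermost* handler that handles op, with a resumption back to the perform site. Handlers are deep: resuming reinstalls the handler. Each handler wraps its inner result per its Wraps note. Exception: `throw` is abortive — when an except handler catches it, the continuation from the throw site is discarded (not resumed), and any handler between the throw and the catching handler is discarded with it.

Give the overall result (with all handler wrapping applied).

Evaluation trace:
get @ H2 ⇒ 0
put(0) @ H2 ⇒ s:=0
H0 returns 0
H1 returns 0
H2 returns (0, 0)
H3 returns (0, 0)
= (0, 0)

Answer: (0, 0)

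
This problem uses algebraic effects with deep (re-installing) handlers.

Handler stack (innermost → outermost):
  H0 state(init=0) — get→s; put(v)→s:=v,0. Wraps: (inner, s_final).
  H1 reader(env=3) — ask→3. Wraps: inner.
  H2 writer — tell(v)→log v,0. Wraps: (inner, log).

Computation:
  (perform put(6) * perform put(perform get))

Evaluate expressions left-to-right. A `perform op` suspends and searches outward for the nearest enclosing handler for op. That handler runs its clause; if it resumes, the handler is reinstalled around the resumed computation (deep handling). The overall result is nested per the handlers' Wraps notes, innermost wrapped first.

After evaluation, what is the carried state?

Evaluation trace:
put(6) @ H0 ⇒ s:=6
get @ H0 ⇒ 6
put(6) @ H0 ⇒ s:=6
H0 returns (0, 6)
H1 returns (0, 6)
H2 returns ((0, 6), ())
= ((0, 6), ())

Answer: 6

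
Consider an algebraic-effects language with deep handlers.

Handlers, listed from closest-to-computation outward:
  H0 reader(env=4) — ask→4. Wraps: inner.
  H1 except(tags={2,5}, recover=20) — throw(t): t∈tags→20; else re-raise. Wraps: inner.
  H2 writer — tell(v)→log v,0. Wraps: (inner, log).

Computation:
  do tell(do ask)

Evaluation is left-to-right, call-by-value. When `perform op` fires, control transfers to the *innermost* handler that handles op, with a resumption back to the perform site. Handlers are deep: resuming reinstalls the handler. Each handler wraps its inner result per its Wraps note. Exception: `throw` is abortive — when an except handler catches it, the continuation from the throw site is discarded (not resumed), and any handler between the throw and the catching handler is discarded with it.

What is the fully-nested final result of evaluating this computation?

Answer: (0, (4))

Working:
ask @ H0 ⇒ 4
tell(4) @ H2 ⇒ log+=4
H0 returns 0
H1 returns 0
H2 returns (0, (4))
= (0, (4))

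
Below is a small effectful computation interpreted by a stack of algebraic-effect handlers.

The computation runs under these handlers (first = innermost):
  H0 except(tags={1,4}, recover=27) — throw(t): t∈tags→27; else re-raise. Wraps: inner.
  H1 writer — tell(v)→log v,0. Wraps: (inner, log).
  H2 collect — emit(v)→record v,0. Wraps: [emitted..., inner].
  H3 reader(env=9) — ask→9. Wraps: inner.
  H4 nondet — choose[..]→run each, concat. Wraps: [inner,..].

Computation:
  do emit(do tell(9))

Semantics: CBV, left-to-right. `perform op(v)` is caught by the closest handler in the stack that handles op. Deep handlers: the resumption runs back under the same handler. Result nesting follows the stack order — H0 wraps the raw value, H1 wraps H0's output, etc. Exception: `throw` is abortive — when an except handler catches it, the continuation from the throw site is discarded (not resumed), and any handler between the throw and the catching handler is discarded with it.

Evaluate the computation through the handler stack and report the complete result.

Evaluation trace:
tell(9) @ H1 ⇒ log+=9
emit(0) @ H2 ⇒ out+=0
H0 returns 0
H1 returns (0, (9))
H2 returns [0, (0, (9))]
H3 returns [0, (0, (9))]
H4 returns [[0, (0, (9))]]
= [[0, (0, (9))]]

Answer: [[0, (0, (9))]]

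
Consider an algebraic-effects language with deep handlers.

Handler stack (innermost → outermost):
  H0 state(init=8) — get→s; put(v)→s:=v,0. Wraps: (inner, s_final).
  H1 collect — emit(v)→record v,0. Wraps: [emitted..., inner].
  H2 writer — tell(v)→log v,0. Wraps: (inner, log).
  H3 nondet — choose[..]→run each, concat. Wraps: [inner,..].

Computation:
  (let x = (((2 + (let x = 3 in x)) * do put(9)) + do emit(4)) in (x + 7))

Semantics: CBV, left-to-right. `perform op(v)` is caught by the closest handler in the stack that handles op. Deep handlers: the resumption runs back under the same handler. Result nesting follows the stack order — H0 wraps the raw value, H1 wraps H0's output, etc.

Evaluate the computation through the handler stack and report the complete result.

Answer: [([4, (7, 9)], ())]

Evaluation trace:
put(9) @ H0 ⇒ s:=9
emit(4) @ H1 ⇒ out+=4
H0 returns (7, 9)
H1 returns [4, (7, 9)]
H2 returns ([4, (7, 9)], ())
H3 returns [([4, (7, 9)], ())]
= [([4, (7, 9)], ())]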